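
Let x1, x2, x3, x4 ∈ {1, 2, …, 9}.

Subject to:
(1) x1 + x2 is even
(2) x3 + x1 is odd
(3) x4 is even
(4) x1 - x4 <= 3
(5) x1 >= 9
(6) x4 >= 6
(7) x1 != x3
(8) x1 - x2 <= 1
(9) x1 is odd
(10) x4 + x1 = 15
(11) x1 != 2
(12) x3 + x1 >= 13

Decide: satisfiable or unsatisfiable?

Satisfiable

One satisfying assignment is x1 = 9, x2 = 9, x3 = 6, x4 = 6.
For the less obvious constraints — constraint 4: x1 - x4 = 3; constraint 8: x1 - x2 = 0 — and the others hold by inspection.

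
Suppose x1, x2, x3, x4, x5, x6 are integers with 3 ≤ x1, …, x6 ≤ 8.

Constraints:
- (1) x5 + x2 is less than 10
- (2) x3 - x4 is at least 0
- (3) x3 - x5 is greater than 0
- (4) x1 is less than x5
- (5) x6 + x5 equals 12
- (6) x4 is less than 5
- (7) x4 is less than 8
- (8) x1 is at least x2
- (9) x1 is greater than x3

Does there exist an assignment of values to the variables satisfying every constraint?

Constraints 3, 4, and 9 give x1 < x5, x5 < x3, x3 < x1. Chaining: x1 < x5 < x3 < x1, which forces x1 < x1 — impossible.

Unsatisfiable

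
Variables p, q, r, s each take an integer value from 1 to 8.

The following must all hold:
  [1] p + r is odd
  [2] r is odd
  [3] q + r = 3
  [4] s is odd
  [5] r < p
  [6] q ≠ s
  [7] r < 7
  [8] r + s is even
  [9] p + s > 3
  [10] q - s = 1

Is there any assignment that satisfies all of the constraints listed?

The assignment p = 4, q = 2, r = 1, s = 1 works:
  constraint 3 holds since q + r = 3.
  constraint 9 holds since p + s = 5.
The rest check out directly.

Satisfiable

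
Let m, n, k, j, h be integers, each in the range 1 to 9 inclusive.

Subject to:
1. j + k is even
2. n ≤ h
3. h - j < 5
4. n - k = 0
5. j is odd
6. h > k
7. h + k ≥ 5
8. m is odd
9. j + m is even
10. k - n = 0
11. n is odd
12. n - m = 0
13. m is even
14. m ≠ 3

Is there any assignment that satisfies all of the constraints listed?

Unsatisfiable

Constraint 5 makes j odd and constraint 13 makes m even, so j + m must be odd. Constraint 9 says j + m is even — contradiction.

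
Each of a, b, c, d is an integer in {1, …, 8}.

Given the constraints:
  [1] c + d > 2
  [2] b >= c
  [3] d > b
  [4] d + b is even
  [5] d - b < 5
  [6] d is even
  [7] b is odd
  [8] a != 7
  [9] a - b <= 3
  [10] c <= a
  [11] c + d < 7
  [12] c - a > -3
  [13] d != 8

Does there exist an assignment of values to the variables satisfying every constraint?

Constraint 6 makes d even and constraint 7 makes b odd, so d + b must be odd. Constraint 4 says d + b is even — contradiction.

Unsatisfiable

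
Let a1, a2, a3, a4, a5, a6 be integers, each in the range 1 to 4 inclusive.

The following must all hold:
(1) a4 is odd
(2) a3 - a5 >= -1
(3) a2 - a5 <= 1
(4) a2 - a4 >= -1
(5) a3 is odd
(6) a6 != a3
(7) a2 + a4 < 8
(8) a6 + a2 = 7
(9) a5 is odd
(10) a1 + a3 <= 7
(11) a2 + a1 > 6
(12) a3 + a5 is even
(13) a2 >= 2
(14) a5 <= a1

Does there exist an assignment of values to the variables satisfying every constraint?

Satisfiable

The assignment a1 = 4, a2 = 3, a3 = 3, a4 = 3, a5 = 3, a6 = 4 works:
  constraint 2 holds since a3 - a5 = 0.
  constraint 3 holds since a2 - a5 = 0.
  constraint 4 holds since a2 - a4 = 0.
The rest check out directly.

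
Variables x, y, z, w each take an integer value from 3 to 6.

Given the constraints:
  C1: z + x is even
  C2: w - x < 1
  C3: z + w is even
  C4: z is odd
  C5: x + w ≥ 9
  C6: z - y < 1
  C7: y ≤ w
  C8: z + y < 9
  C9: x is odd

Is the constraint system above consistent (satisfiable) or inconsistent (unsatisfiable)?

Take x = 5, y = 3, z = 3, w = 5. Then constraint 2: w - x = 0; constraint 5: x + w = 10, and every other listed constraint is also met.

Satisfiable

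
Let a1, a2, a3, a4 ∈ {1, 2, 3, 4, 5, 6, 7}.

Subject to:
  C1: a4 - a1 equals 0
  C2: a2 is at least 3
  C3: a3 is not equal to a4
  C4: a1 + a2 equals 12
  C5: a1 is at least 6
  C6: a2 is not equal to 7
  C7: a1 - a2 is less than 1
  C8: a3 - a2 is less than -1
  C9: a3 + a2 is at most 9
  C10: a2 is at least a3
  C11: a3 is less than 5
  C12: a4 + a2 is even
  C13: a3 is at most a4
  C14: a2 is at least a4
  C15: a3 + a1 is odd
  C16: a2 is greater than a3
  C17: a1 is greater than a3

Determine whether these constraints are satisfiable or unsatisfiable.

Satisfiable

Try a1 = 6, a2 = 6, a3 = 3, a4 = 6.
Check constraint 1: a4 - a1 = 0; constraint 4: a1 + a2 = 12; constraint 7: a1 - a2 = 0. The remaining constraints are straightforward to verify.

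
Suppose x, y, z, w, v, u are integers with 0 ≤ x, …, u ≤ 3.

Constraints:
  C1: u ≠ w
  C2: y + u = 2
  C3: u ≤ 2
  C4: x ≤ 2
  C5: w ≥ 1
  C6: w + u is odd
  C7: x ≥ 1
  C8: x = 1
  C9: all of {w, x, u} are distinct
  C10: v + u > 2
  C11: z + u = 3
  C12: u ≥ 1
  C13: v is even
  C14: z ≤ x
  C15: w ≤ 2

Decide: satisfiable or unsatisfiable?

Constraints 3, 4, 5, 7, 12, and 15 confine each of w, x, u to the 2 values {1, 2}.
Constraint 9 requires all 3 of them to be distinct, but only 2 values are available — impossible by the pigeonhole principle.

Unsatisfiable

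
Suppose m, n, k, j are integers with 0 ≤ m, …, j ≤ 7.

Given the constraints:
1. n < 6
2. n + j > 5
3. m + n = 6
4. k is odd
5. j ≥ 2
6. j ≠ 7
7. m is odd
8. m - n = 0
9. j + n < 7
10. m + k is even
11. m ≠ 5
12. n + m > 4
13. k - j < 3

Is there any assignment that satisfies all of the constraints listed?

Satisfiable

Take m = 3, n = 3, k = 5, j = 3. Then constraint 2: n + j = 6; constraint 3: m + n = 6; constraint 8: m - n = 0, and every other listed constraint is also met.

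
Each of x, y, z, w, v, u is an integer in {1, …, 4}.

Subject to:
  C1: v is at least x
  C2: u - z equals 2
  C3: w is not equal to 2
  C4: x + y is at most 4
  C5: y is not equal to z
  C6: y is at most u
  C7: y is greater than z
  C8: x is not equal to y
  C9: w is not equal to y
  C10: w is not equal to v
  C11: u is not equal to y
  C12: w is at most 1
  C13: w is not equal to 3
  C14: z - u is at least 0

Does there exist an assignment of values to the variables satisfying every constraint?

Unsatisfiable

Constraints 6, 7, and 14 give y ≤ u, u ≤ z, z < y. Chaining: y ≤ u ≤ z < y, which forces y < y — impossible.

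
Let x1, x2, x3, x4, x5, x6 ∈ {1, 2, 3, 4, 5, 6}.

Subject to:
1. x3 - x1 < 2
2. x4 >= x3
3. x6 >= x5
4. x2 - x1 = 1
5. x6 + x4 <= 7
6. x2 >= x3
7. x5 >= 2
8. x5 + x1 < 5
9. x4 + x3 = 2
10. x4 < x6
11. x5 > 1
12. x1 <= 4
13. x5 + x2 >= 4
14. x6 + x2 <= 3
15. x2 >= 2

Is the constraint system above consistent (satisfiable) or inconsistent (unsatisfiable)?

From constraints 3 and 7: x6 ≥ x5 ≥ 2. From constraint 15: x2 ≥ 2. Hence x6 + x2 ≥ 4. But constraint 14 requires x6 + x2 ≤ 3, and 3 < 4. Contradiction.

Unsatisfiable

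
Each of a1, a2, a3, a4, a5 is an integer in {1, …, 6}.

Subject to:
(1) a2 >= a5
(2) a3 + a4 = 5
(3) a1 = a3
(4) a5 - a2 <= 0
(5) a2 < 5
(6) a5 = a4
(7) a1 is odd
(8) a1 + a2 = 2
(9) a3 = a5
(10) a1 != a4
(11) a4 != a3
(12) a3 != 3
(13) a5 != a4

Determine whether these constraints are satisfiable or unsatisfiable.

Unsatisfiable

From constraints 3, 6, and 9, a1 = a3 = a5 = a4, so a1 = a4. But constraint 10 says a1 ≠ a4. Contradiction.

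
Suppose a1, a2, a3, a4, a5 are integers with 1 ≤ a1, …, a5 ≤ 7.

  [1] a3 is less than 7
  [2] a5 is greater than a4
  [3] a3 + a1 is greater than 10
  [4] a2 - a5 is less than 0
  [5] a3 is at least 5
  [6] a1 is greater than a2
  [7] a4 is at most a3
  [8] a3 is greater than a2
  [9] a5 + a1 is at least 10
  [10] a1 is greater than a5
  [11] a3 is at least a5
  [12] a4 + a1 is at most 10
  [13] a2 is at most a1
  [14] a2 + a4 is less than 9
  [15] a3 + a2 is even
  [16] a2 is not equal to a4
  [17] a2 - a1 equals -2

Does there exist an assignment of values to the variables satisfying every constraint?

The assignment a1 = 6, a2 = 4, a3 = 6, a4 = 3, a5 = 5 works:
  constraint 3 holds since a3 + a1 = 12.
  constraint 4 holds since a2 - a5 = -1.
The rest check out directly.

Satisfiable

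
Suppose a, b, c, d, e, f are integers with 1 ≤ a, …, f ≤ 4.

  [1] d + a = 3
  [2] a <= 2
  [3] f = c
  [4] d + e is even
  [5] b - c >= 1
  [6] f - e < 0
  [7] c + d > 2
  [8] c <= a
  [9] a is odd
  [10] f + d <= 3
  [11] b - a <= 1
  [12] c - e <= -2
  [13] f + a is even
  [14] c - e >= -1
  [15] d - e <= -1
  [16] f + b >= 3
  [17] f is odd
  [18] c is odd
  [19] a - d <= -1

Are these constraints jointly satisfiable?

Unsatisfiable

Constraints 5, 11, 14, 15, and 19 give d − a ≥ 1, a − b ≥ -1, b − c ≥ 1, c − e ≥ -1, e − d ≥ 1.
Adding all 5 inequalities: the left sides telescope to 0, and the right sides sum to 1 + (-1) + 1 + (-1) + 1 = 1. So 0 ≥ 1, which is false.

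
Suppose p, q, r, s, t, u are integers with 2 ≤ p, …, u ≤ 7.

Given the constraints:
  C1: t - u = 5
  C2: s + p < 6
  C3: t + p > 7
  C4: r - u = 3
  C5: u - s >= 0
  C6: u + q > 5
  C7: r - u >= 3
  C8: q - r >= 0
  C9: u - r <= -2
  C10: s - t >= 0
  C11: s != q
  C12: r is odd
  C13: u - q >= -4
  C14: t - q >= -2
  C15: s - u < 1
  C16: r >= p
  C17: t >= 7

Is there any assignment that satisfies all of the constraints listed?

Constraints 5, 7, 8, 10, and 14 give u − s ≥ 0, s − t ≥ 0, t − q ≥ -2, q − r ≥ 0, r − u ≥ 3.
Adding all 5 inequalities: the left sides telescope to 0, and the right sides sum to 0 + 0 + (-2) + 0 + 3 = 1. So 0 ≥ 1, which is false.

Unsatisfiable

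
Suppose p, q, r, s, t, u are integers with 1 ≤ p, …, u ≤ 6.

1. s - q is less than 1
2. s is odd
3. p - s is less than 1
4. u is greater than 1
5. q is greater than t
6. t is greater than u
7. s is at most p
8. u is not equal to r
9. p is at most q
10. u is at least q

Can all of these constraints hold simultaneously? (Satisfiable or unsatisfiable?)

Unsatisfiable

Constraints 5, 6, and 10 give t < q, q ≤ u, u < t. Chaining: t < q ≤ u < t, which forces t < t — impossible.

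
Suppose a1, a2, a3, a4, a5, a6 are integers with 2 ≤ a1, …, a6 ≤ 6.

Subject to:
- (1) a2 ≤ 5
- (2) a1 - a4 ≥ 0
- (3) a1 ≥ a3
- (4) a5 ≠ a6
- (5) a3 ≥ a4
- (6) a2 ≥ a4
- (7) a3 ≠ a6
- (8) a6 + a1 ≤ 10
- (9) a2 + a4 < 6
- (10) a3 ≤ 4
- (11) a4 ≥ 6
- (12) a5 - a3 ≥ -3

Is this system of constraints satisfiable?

Unsatisfiable

From constraints 6 and 11: a2 ≥ a4 and a4 ≥ 6, so a2 ≥ 6. From constraint 1: a2 ≤ 5. But 5 < 6, so no value of a2 works.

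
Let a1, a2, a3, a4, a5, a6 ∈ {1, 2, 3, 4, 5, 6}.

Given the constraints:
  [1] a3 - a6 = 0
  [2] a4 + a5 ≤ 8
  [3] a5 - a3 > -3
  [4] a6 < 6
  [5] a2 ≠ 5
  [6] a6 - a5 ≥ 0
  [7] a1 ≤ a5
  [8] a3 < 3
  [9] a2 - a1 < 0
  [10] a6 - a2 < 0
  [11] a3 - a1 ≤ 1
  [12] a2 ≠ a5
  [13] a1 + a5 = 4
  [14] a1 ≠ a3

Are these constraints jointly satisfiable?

Constraints 6, 7, 9, and 10 give a5 ≤ a6, a6 < a2, a2 < a1, a1 ≤ a5. Chaining: a5 ≤ a6 < a2 < a1 ≤ a5, which forces a5 < a5 — impossible.

Unsatisfiable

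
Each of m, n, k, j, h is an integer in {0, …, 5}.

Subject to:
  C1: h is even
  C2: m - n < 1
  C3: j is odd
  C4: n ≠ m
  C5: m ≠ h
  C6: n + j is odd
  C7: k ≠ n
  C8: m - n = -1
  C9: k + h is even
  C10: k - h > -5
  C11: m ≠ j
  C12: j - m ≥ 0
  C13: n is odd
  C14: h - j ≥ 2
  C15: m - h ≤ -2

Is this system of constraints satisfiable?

Unsatisfiable

Constraint 13 makes n odd and constraint 3 makes j odd, so n + j must be even. Constraint 6 says n + j is odd — contradiction.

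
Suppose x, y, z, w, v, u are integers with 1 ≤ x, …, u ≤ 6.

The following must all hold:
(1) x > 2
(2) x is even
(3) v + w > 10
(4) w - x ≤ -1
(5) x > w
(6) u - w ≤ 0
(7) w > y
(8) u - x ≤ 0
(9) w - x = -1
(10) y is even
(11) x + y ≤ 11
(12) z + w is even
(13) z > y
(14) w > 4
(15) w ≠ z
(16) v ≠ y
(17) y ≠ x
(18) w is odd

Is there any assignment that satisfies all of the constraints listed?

One satisfying assignment is x = 6, y = 2, z = 3, w = 5, v = 6, u = 3.
For the less obvious constraints — constraint 3: v + w = 11; constraint 4: w - x = -1 — and the others hold by inspection.

Satisfiable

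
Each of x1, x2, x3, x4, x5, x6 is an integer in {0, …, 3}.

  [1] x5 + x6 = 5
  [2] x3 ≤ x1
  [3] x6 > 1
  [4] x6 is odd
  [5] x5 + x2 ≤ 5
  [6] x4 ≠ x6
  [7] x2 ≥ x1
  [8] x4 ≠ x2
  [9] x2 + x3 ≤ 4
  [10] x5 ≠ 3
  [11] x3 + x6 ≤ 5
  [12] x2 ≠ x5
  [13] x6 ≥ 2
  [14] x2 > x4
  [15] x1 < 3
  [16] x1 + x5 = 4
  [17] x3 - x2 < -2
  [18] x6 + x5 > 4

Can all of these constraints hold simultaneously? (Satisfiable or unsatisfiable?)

Satisfiable

Try x1 = 2, x2 = 3, x3 = 0, x4 = 1, x5 = 2, x6 = 3.
Check constraint 1: x5 + x6 = 5; constraint 5: x5 + x2 = 5; constraint 9: x2 + x3 = 3. The remaining constraints are straightforward to verify.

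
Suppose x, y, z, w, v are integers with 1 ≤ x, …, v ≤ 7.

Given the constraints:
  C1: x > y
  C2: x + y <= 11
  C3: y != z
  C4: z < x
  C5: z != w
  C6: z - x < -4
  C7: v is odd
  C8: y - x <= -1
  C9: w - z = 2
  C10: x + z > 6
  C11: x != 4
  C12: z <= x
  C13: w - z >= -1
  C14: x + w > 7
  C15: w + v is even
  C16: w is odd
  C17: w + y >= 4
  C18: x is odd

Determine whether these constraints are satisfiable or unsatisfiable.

Satisfiable

Take x = 7, y = 3, z = 1, w = 3, v = 7. Then constraint 2: x + y = 10; constraint 6: z - x = -6, and every other listed constraint is also met.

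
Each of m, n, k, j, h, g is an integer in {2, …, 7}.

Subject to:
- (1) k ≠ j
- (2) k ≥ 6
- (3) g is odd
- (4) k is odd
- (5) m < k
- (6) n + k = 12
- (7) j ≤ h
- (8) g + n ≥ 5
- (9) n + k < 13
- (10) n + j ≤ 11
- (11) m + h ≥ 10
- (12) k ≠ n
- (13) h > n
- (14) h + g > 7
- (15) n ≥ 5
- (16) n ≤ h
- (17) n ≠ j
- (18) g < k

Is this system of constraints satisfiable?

Setting (m, n, k, j, h, g) = (3, 5, 7, 4, 7, 3) satisfies everything: constraint 6: n + k = 12; constraint 8: g + n = 8; constraint 9: n + k = 12, and the others follow.

Satisfiable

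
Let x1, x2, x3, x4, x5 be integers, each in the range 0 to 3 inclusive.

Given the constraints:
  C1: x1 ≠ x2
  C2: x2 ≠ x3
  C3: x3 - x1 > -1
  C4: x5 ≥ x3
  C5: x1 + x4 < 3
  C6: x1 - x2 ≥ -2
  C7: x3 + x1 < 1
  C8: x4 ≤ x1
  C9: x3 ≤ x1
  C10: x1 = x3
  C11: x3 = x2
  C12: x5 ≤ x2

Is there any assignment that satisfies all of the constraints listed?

From constraints 10 and 11, x1 = x3 = x2, so x1 = x2. But constraint 1 says x1 ≠ x2. Contradiction.

Unsatisfiable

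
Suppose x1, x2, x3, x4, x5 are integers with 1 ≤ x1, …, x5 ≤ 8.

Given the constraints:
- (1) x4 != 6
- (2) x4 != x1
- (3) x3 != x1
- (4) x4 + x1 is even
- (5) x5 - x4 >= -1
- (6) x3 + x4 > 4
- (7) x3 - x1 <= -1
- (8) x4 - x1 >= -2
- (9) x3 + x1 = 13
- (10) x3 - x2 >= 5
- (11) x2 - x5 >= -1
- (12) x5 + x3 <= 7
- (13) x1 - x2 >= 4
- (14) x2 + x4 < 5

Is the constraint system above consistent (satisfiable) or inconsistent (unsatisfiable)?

Constraints 5, 7, 8, 10, and 11 give x3 − x2 ≥ 5, x2 − x5 ≥ -1, x5 − x4 ≥ -1, x4 − x1 ≥ -2, x1 − x3 ≥ 1.
Adding all 5 inequalities: the left sides telescope to 0, and the right sides sum to 5 + (-1) + (-1) + (-2) + 1 = 2. So 0 ≥ 2, which is false.

Unsatisfiable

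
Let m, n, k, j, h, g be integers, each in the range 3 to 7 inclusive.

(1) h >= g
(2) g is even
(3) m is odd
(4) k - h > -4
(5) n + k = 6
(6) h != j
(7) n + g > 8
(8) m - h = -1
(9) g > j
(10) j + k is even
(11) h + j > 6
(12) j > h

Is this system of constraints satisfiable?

Constraints 1, 9, and 12 give j < g, g ≤ h, h < j. Chaining: j < g ≤ h < j, which forces j < j — impossible.

Unsatisfiable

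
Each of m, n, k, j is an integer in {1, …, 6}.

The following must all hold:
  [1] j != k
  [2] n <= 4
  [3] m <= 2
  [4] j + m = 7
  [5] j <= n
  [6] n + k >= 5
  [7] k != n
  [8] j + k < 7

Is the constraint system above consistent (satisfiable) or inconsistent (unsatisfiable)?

From constraints 2 and 5: j ≤ n ≤ 4. From constraint 3: m ≤ 2. Hence j + m ≤ 6. But constraint 4 requires j + m = 7, and 7 > 6. Contradiction.

Unsatisfiable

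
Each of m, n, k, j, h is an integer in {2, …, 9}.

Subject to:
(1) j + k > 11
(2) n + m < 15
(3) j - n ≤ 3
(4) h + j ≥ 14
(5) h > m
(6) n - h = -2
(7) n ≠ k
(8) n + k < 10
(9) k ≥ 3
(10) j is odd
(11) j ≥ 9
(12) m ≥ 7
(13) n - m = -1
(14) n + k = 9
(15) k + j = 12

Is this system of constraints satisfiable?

Satisfiable

The assignment m = 7, n = 6, k = 3, j = 9, h = 8 works:
  constraint 1 holds since j + k = 12.
  constraint 2 holds since n + m = 13.
  constraint 3 holds since j - n = 3.
The rest check out directly.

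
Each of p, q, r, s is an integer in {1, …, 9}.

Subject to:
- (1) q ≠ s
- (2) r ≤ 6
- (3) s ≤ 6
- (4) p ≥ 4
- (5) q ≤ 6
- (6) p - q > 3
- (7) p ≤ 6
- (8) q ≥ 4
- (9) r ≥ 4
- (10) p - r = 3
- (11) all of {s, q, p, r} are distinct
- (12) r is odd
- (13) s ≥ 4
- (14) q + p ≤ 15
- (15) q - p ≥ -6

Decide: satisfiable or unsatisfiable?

Unsatisfiable

Constraints 2, 3, 4, 5, 7, 8, 9, and 13 confine each of s, q, p, r to the 3 values {4, …, 6}.
Constraint 11 requires all 4 of them to be distinct, but only 3 values are available — impossible by the pigeonhole principle.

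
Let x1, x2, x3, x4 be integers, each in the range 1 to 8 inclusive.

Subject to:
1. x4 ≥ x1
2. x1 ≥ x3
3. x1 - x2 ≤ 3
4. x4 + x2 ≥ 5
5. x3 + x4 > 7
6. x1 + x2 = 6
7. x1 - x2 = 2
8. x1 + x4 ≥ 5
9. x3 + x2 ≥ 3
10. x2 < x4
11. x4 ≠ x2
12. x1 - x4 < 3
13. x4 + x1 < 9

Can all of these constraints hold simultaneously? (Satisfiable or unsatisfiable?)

Satisfiable

The assignment x1 = 4, x2 = 2, x3 = 4, x4 = 4 works:
  constraint 3 holds since x1 - x2 = 2.
  constraint 4 holds since x4 + x2 = 6.
  constraint 5 holds since x3 + x4 = 8.
The rest check out directly.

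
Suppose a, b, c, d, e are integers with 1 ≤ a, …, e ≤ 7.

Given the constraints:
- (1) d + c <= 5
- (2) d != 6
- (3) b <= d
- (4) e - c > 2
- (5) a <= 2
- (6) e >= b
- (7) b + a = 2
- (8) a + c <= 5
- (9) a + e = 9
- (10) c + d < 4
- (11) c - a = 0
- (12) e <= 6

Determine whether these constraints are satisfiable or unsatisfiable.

Unsatisfiable

From constraint 5: a ≤ 2. From constraint 12: e ≤ 6. Hence a + e ≤ 8. But constraint 9 requires a + e = 9, and 9 > 8. Contradiction.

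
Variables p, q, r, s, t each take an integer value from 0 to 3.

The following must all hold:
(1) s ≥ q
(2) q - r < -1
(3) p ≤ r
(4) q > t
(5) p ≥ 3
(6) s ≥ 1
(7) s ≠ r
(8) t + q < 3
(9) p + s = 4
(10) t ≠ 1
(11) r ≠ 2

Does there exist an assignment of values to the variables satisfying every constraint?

Take p = 3, q = 1, r = 3, s = 1, t = 0. Then constraint 2: q - r = -2; constraint 8: t + q = 1, and every other listed constraint is also met.

Satisfiable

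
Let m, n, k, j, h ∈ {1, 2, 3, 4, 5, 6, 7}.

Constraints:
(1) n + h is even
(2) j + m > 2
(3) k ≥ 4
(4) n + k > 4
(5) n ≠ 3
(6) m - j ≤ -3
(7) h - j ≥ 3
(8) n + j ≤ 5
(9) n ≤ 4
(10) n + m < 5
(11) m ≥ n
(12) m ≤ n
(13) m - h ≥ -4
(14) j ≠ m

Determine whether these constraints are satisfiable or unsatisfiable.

Unsatisfiable

Constraints 6, 7, and 13 give j − m ≥ 3, m − h ≥ -4, h − j ≥ 3.
Adding all 3 inequalities: the left sides telescope to 0, and the right sides sum to 3 + (-4) + 3 = 2. So 0 ≥ 2, which is false.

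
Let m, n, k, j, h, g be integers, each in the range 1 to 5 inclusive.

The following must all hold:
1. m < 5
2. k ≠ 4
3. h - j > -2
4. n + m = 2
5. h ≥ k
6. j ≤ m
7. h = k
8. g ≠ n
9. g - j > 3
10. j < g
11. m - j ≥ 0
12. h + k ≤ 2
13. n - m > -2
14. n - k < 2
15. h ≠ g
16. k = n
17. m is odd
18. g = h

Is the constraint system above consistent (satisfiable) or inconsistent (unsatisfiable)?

Unsatisfiable

From constraints 7, 16, and 18, g = h = k = n, so g = n. But constraint 8 says g ≠ n. Contradiction.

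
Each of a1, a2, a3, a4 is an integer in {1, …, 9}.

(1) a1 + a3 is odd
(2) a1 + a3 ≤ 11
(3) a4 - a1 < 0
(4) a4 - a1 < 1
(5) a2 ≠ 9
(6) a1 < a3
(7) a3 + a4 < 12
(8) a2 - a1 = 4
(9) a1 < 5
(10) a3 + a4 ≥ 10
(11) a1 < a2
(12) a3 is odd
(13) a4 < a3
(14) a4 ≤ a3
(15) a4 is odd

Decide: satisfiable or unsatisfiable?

One satisfying assignment is a1 = 2, a2 = 6, a3 = 9, a4 = 1.
For the less obvious constraints — constraint 2: a1 + a3 = 11; constraint 3: a4 - a1 = -1; constraint 4: a4 - a1 = -1 — and the others hold by inspection.

Satisfiable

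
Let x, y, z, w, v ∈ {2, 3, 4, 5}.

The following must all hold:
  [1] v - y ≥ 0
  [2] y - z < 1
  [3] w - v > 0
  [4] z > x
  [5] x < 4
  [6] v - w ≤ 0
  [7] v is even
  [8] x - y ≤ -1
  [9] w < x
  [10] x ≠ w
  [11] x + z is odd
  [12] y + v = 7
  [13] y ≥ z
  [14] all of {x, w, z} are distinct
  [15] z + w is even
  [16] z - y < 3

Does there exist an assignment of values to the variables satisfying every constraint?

Unsatisfiable

Constraints 1, 4, 6, 9, and 13 give z ≤ y, y ≤ v, v ≤ w, w < x, x < z. Chaining: z ≤ y ≤ v ≤ w < x < z, which forces z < z — impossible.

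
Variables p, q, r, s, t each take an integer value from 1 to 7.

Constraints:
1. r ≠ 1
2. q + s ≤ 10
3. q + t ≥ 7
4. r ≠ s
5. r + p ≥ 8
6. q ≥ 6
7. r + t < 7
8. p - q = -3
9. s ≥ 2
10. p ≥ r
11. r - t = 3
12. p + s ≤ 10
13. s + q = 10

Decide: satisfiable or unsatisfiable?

Setting (p, q, r, s, t) = (4, 7, 4, 3, 1) satisfies everything: constraint 2: q + s = 10; constraint 3: q + t = 8, and the others follow.

Satisfiable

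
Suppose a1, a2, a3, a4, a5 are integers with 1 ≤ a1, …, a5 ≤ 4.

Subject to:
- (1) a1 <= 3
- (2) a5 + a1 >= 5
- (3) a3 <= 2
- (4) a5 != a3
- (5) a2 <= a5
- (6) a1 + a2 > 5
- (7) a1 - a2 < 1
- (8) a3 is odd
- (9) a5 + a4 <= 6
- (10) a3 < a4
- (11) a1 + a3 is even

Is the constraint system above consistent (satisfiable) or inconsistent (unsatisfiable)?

Satisfiable

Setting (a1, a2, a3, a4, a5) = (3, 3, 1, 2, 4) satisfies everything: constraint 2: a5 + a1 = 7; constraint 6: a1 + a2 = 6; constraint 7: a1 - a2 = 0, and the others follow.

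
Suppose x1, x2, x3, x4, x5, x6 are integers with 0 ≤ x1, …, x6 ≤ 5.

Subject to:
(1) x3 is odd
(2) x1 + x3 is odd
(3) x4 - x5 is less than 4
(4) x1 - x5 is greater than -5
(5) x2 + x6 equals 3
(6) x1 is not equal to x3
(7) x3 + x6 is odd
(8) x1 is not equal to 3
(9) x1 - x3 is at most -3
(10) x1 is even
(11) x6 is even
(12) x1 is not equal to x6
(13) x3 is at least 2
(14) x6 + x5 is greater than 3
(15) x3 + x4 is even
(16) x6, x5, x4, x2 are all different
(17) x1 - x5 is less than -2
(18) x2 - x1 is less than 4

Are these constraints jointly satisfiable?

Setting (x1, x2, x3, x4, x5, x6) = (0, 1, 5, 5, 3, 2) satisfies everything: constraint 3: x4 - x5 = 2; constraint 4: x1 - x5 = -3, and the others follow.

Satisfiable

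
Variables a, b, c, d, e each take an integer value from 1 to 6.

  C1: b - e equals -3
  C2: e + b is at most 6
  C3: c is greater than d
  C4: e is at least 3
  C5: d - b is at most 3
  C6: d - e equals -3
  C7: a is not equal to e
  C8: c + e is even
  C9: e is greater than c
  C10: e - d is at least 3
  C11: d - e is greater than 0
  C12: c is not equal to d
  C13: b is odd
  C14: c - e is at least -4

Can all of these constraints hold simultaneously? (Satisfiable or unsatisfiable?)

Unsatisfiable

Constraints 3, 9, and 11 give e < d, d < c, c < e. Chaining: e < d < c < e, which forces e < e — impossible.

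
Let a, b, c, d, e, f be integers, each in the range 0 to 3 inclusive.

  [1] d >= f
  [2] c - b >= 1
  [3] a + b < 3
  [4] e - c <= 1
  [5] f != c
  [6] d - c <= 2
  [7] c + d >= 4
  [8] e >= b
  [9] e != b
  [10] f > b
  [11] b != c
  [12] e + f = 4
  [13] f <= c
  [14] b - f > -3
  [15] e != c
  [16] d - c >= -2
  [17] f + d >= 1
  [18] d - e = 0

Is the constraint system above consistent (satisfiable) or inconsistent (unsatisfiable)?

Take a = 2, b = 0, c = 3, d = 2, e = 2, f = 2. Then constraint 2: c - b = 3; constraint 3: a + b = 2, and every other listed constraint is also met.

Satisfiable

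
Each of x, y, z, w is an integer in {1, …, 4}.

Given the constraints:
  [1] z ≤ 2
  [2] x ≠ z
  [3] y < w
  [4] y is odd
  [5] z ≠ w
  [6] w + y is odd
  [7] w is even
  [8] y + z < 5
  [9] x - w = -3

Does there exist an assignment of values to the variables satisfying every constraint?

Try x = 1, y = 1, z = 2, w = 4.
Check constraint 8: y + z = 3; constraint 9: x - w = -3. The remaining constraints are straightforward to verify.

Satisfiable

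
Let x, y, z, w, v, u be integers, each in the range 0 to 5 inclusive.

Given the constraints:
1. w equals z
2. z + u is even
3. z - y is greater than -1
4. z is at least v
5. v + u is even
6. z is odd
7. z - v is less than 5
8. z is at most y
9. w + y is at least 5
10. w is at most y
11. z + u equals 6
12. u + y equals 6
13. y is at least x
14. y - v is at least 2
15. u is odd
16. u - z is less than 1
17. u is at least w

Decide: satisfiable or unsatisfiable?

Satisfiable

Setting (x, y, z, w, v, u) = (2, 3, 3, 3, 1, 3) satisfies everything: constraint 3: z - y = 0; constraint 7: z - v = 2, and the others follow.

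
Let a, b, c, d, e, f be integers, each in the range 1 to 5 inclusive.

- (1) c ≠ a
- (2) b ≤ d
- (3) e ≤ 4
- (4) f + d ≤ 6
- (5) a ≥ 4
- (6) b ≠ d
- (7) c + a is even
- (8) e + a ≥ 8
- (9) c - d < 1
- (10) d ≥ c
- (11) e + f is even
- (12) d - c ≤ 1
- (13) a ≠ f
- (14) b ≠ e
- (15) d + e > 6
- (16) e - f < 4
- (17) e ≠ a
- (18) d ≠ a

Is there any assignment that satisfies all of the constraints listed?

The assignment a = 5, b = 1, c = 3, d = 4, e = 4, f = 2 works:
  constraint 4 holds since f + d = 6.
  constraint 8 holds since e + a = 9.
  constraint 9 holds since c - d = -1.
The rest check out directly.

Satisfiable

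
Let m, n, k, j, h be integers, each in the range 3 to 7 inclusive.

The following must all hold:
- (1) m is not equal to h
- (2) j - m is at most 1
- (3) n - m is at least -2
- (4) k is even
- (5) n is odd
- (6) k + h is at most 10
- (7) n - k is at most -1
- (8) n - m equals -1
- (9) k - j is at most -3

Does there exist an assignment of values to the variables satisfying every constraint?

Unsatisfiable

Constraints 2, 3, 7, and 9 give n − m ≥ -2, m − j ≥ -1, j − k ≥ 3, k − n ≥ 1.
Adding all 4 inequalities: the left sides telescope to 0, and the right sides sum to (-2) + (-1) + 3 + 1 = 1. So 0 ≥ 1, which is false.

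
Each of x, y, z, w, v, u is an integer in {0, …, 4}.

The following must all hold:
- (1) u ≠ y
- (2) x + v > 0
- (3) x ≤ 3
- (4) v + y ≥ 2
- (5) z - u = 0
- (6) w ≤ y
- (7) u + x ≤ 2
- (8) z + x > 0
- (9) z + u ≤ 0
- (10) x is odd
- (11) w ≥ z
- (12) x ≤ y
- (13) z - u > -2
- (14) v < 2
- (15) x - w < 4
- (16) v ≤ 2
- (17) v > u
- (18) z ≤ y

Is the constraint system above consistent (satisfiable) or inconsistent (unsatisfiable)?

Satisfiable

The assignment x = 1, y = 1, z = 0, w = 0, v = 1, u = 0 works:
  constraint 2 holds since x + v = 2.
  constraint 4 holds since v + y = 2.
The rest check out directly.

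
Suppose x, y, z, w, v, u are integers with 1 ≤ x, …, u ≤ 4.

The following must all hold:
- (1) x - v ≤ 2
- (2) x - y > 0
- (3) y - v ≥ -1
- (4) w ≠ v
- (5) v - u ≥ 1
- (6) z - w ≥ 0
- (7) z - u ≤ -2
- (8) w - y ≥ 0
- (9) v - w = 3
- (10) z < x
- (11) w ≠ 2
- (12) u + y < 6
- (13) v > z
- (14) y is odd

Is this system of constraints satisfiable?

Unsatisfiable

Constraints 3, 5, 6, 7, and 8 give w − y ≥ 0, y − v ≥ -1, v − u ≥ 1, u − z ≥ 2, z − w ≥ 0.
Adding all 5 inequalities: the left sides telescope to 0, and the right sides sum to 0 + (-1) + 1 + 2 + 0 = 2. So 0 ≥ 2, which is false.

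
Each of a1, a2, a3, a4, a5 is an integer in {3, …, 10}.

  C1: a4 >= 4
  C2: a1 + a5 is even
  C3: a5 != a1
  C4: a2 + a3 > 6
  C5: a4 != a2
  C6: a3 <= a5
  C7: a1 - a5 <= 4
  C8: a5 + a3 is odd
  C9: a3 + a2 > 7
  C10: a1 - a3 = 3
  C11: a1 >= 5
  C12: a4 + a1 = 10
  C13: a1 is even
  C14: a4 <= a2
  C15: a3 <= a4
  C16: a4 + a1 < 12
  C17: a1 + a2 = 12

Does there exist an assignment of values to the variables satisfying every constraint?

Satisfiable

The assignment a1 = 6, a2 = 6, a3 = 3, a4 = 4, a5 = 4 works:
  constraint 4 holds since a2 + a3 = 9.
  constraint 7 holds since a1 - a5 = 2.
  constraint 9 holds since a3 + a2 = 9.
The rest check out directly.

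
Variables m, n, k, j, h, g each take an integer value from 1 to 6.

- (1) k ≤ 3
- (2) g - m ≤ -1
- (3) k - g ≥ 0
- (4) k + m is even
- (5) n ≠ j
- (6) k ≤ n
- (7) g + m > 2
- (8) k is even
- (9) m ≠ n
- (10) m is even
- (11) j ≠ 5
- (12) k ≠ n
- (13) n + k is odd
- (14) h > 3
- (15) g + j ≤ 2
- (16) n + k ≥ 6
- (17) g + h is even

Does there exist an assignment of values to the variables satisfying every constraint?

One satisfying assignment is m = 2, n = 5, k = 2, j = 1, h = 5, g = 1.
For the less obvious constraints — constraint 2: g - m = -1; constraint 3: k - g = 1 — and the others hold by inspection.

Satisfiable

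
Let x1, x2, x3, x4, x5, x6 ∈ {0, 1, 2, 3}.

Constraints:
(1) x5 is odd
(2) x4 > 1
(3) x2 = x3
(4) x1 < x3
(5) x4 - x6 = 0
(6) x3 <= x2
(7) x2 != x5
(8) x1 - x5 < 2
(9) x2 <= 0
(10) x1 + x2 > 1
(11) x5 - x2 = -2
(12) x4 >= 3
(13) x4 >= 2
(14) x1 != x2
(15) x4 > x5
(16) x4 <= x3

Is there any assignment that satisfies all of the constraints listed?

From constraints 12 and 16: x3 ≥ x4 and x4 ≥ 3, so x3 ≥ 3. From constraints 6 and 9: x3 ≤ x2 and x2 ≤ 0, so x3 ≤ 0. But 0 < 3, so no value of x3 works.

Unsatisfiable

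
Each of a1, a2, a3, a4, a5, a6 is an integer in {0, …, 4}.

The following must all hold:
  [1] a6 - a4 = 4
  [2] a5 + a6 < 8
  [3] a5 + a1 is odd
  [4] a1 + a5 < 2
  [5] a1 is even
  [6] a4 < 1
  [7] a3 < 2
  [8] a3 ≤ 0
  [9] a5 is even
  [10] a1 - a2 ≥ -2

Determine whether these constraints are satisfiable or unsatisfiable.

Unsatisfiable

Constraint 9 makes a5 even and constraint 5 makes a1 even, so a5 + a1 must be even. Constraint 3 says a5 + a1 is odd — contradiction.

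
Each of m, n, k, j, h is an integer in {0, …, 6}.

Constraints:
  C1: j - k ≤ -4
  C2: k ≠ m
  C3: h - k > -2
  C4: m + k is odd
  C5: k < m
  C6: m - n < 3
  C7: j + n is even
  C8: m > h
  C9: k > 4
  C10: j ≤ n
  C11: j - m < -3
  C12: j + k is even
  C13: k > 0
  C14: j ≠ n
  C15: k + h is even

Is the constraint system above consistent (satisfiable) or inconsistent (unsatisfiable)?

Satisfiable

Try m = 6, n = 5, k = 5, j = 1, h = 5.
Check constraint 1: j - k = -4; constraint 3: h - k = 0. The remaining constraints are straightforward to verify.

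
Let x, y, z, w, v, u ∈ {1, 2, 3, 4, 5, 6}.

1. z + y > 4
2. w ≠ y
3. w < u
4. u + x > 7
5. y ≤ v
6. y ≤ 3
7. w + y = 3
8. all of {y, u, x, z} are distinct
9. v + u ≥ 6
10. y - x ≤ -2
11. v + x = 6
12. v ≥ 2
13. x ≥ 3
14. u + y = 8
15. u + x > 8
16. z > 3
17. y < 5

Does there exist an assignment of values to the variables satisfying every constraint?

Satisfiable

Take x = 4, y = 2, z = 5, w = 1, v = 2, u = 6. Then constraint 1: z + y = 7; constraint 4: u + x = 10; constraint 7: w + y = 3, and every other listed constraint is also met.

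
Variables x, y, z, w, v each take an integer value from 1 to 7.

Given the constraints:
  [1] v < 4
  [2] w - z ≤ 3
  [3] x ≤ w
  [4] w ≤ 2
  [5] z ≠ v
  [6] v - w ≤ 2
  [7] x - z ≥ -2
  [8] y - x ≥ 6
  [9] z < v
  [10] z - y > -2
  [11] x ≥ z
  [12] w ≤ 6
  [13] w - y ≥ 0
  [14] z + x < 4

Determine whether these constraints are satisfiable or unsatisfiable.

Unsatisfiable

Constraints 2, 7, 8, and 13 give x − z ≥ -2, z − w ≥ -3, w − y ≥ 0, y − x ≥ 6.
Adding all 4 inequalities: the left sides telescope to 0, and the right sides sum to (-2) + (-3) + 0 + 6 = 1. So 0 ≥ 1, which is false.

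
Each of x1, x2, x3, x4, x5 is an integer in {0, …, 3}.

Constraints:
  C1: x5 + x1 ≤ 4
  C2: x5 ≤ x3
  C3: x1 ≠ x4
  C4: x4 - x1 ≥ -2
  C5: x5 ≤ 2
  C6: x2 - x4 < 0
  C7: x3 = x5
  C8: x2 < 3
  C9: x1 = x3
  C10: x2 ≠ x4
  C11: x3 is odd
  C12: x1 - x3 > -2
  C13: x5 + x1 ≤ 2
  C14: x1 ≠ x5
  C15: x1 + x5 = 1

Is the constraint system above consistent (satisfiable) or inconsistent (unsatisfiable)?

Unsatisfiable

From constraints 7 and 9, x1 = x3 = x5, so x1 = x5. But constraint 14 says x1 ≠ x5. Contradiction.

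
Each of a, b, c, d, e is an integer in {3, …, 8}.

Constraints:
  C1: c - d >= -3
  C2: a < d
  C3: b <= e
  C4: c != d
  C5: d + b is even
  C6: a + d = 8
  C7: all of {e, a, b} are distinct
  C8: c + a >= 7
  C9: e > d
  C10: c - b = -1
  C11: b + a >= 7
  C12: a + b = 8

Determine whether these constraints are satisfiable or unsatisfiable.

Try a = 3, b = 5, c = 4, d = 5, e = 7.
Check constraint 1: c - d = -1; constraint 6: a + d = 8. The remaining constraints are straightforward to verify.

Satisfiable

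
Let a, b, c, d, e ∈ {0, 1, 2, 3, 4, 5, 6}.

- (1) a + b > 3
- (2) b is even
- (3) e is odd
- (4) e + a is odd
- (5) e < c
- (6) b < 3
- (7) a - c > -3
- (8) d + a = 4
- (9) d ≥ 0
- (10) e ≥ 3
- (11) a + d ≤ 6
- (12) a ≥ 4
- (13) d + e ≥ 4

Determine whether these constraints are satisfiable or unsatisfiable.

Take a = 4, b = 2, c = 6, d = 0, e = 5. Then constraint 1: a + b = 6; constraint 7: a - c = -2; constraint 8: d + a = 4, and every other listed constraint is also met.

Satisfiable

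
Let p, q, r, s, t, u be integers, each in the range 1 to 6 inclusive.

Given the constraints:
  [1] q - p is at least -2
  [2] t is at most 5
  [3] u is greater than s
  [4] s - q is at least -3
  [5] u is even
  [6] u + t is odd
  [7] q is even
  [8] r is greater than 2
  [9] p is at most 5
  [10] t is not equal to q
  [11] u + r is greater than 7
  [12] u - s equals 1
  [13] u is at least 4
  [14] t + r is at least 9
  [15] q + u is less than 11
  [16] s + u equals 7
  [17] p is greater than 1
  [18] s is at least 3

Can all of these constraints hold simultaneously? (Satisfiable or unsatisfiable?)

Satisfiable

Take p = 4, q = 4, r = 4, s = 3, t = 5, u = 4. Then constraint 1: q - p = 0; constraint 4: s - q = -1, and every other listed constraint is also met.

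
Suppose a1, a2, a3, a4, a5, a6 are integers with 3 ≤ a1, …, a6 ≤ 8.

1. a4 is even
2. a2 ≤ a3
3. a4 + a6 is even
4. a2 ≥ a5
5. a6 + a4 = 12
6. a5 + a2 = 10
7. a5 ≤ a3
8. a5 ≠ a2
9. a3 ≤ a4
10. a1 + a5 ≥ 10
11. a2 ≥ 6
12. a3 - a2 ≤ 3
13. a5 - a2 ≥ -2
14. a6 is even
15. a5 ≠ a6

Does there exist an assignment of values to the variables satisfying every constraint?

Try a1 = 7, a2 = 6, a3 = 6, a4 = 6, a5 = 4, a6 = 6.
Check constraint 5: a6 + a4 = 12; constraint 6: a5 + a2 = 10. The remaining constraints are straightforward to verify.

Satisfiable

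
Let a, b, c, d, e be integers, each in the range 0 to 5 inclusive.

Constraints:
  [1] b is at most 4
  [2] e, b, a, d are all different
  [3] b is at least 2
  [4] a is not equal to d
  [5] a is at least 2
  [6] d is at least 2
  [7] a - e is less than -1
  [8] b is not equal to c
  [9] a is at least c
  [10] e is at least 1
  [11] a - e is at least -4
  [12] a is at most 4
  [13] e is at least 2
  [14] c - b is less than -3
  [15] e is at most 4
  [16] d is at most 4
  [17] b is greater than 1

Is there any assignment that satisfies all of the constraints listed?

Unsatisfiable

Constraints 1, 3, 5, 6, 12, 13, 15, and 16 confine each of e, b, a, d to the 3 values {2, …, 4}.
Constraint 2 requires all 4 of them to be distinct, but only 3 values are available — impossible by the pigeonhole principle.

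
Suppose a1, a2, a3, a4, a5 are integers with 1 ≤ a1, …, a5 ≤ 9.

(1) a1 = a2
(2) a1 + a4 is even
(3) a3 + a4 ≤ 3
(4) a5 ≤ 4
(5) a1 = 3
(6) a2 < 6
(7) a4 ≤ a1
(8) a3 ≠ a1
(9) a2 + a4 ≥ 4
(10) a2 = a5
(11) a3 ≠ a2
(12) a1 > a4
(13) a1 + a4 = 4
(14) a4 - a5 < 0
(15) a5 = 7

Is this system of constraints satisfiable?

Constraint 5 fixes a1 = 3 and constraint 15 fixes a5 = 7. Constraints 1 and 10 give a1 = a2 = a5, so a1 = a5. But 3 ≠ 7 — contradiction.

Unsatisfiable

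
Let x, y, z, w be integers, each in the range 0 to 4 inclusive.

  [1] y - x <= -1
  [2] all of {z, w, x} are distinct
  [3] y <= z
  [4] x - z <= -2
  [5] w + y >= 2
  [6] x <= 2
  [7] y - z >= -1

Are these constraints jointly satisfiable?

Unsatisfiable

Constraints 1, 4, and 7 give z − x ≥ 2, x − y ≥ 1, y − z ≥ -1.
Adding all 3 inequalities: the left sides telescope to 0, and the right sides sum to 2 + 1 + (-1) = 2. So 0 ≥ 2, which is false.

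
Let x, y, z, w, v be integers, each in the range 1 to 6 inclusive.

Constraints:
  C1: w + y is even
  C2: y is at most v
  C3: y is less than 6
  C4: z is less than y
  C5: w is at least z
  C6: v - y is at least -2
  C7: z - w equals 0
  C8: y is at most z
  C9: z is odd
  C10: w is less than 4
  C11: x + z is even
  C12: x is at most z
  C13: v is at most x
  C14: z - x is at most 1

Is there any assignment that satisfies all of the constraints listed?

Unsatisfiable

Constraints 2, 4, 12, and 13 give y ≤ v, v ≤ x, x ≤ z, z < y. Chaining: y ≤ v ≤ x ≤ z < y, which forces y < y — impossible.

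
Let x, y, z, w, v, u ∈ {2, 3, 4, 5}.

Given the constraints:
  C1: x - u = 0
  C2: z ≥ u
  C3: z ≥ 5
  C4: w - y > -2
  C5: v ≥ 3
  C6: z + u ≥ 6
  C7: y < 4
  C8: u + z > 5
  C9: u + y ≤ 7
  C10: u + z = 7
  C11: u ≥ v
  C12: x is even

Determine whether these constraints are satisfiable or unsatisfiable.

Unsatisfiable

From constraints 5 and 11: u ≥ v ≥ 3. From constraint 3: z ≥ 5. Hence u + z ≥ 8. But constraint 10 requires u + z = 7, and 7 < 8. Contradiction.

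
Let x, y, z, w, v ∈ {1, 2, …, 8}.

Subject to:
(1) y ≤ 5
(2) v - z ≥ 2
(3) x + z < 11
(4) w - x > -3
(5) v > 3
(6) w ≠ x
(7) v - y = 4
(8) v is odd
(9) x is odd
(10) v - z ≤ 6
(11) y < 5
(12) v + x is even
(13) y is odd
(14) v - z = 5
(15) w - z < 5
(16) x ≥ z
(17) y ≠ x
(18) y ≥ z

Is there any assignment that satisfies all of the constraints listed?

Satisfiable

Setting (x, y, z, w, v) = (7, 3, 2, 6, 7) satisfies everything: constraint 2: v - z = 5; constraint 3: x + z = 9, and the others follow.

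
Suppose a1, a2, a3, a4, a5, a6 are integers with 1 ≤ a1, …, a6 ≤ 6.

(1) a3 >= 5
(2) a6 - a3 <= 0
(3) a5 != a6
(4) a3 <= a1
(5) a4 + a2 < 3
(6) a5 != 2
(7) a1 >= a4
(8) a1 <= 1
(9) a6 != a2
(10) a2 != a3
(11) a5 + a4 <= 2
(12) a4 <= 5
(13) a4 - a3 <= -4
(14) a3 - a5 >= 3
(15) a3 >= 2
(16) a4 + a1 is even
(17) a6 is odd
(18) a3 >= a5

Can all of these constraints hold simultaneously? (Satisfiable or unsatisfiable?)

Unsatisfiable

From constraints 1 and 4: a1 ≥ a3 and a3 ≥ 5, so a1 ≥ 5. From constraint 8: a1 ≤ 1. But 1 < 5, so no value of a1 works.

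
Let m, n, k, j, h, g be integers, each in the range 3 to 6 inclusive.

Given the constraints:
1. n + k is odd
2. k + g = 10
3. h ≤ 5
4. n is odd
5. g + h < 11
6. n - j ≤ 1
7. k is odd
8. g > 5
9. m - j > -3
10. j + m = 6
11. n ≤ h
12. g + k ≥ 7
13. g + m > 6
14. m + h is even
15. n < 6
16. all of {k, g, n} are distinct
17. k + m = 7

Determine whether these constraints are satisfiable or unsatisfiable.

Constraint 4 makes n odd and constraint 7 makes k odd, so n + k must be even. Constraint 1 says n + k is odd — contradiction.

Unsatisfiable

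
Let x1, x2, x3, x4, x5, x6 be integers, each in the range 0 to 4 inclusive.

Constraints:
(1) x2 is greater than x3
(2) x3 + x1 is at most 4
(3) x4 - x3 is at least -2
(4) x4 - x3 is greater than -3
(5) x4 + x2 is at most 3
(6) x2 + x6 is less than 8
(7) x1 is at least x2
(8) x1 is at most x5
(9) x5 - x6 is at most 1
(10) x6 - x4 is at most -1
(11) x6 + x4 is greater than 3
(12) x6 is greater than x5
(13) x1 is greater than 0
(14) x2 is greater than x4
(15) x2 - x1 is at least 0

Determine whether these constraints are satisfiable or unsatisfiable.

Unsatisfiable

Constraints 7, 8, 10, 12, and 14 give x6 < x4, x4 < x2, x2 ≤ x1, x1 ≤ x5, x5 < x6. Chaining: x6 < x4 < x2 ≤ x1 ≤ x5 < x6, which forces x6 < x6 — impossible.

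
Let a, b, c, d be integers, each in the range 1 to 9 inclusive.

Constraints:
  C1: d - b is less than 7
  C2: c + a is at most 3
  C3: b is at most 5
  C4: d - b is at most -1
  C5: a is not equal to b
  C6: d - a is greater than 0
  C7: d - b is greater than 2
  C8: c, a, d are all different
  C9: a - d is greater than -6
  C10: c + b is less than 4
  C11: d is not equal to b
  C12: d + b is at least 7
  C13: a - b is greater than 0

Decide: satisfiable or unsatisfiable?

Constraints 4, 6, and 13 give d < b, b < a, a < d. Chaining: d < b < a < d, which forces d < d — impossible.

Unsatisfiable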